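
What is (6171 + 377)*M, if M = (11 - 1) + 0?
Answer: 65480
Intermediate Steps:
M = 10 (M = 10 + 0 = 10)
(6171 + 377)*M = (6171 + 377)*10 = 6548*10 = 65480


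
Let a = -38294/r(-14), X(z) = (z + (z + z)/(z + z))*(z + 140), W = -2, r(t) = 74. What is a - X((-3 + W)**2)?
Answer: -177877/37 ≈ -4807.5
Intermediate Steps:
X(z) = (1 + z)*(140 + z) (X(z) = (z + (2*z)/((2*z)))*(140 + z) = (z + (2*z)*(1/(2*z)))*(140 + z) = (z + 1)*(140 + z) = (1 + z)*(140 + z))
a = -19147/37 (a = -38294/74 = -38294*1/74 = -19147/37 ≈ -517.49)
a - X((-3 + W)**2) = -19147/37 - (140 + ((-3 - 2)**2)**2 + 141*(-3 - 2)**2) = -19147/37 - (140 + ((-5)**2)**2 + 141*(-5)**2) = -19147/37 - (140 + 25**2 + 141*25) = -19147/37 - (140 + 625 + 3525) = -19147/37 - 1*4290 = -19147/37 - 4290 = -177877/37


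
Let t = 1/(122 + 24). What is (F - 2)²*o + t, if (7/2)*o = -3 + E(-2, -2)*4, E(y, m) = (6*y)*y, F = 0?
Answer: 108631/1022 ≈ 106.29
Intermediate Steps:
E(y, m) = 6*y²
t = 1/146 ≈ 0.0068493
o = 186/7 (o = 2*(-3 + (6*(-2)²)*4)/7 = 2*(-3 + (6*4)*4)/7 = 2*(-3 + 24*4)/7 = 2*(-3 + 96)/7 = (2/7)*93 = 186/7 ≈ 26.571)
(F - 2)²*o + t = (0 - 2)²*(186/7) + 1/146 = (-2)²*(186/7) + 1/146 = 4*(186/7) + 1/146 = 744/7 + 1/146 = 108631/1022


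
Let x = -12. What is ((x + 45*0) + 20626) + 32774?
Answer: 53388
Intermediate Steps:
((x + 45*0) + 20626) + 32774 = ((-12 + 45*0) + 20626) + 32774 = ((-12 + 0) + 20626) + 32774 = (-12 + 20626) + 32774 = 20614 + 32774 = 53388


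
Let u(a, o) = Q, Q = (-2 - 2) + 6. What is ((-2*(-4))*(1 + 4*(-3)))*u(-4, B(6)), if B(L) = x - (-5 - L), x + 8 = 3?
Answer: -176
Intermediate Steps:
x = -5 (x = -8 + 3 = -5)
B(L) = L (B(L) = -5 - (-5 - L) = -5 + (5 + L) = L)
Q = 2 (Q = -4 + 6 = 2)
u(a, o) = 2
((-2*(-4))*(1 + 4*(-3)))*u(-4, B(6)) = ((-2*(-4))*(1 + 4*(-3)))*2 = (8*(1 - 12))*2 = (8*(-11))*2 = -88*2 = -176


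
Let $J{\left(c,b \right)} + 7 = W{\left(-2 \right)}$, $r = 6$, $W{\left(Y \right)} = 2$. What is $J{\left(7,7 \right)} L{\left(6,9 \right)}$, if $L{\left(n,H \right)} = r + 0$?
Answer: $-30$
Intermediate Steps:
$J{\left(c,b \right)} = -5$ ($J{\left(c,b \right)} = -7 + 2 = -5$)
$L{\left(n,H \right)} = 6$ ($L{\left(n,H \right)} = 6 + 0 = 6$)
$J{\left(7,7 \right)} L{\left(6,9 \right)} = \left(-5\right) 6 = -30$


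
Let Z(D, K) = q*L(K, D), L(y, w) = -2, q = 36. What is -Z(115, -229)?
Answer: 72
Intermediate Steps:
Z(D, K) = -72 (Z(D, K) = 36*(-2) = -72)
-Z(115, -229) = -1*(-72) = 72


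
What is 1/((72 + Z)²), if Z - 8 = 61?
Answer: 1/19881 ≈ 5.0299e-5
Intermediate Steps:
Z = 69 (Z = 8 + 61 = 69)
1/((72 + Z)²) = 1/((72 + 69)²) = 1/(141²) = 1/19881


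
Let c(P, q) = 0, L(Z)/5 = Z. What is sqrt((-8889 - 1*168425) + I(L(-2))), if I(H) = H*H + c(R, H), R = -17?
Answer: I*sqrt(177214) ≈ 420.97*I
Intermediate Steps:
L(Z) = 5*Z
I(H) = H**2 (I(H) = H*H + 0 = H**2 + 0 = H**2)
sqrt((-8889 - 1*168425) + I(L(-2))) = sqrt((-8889 - 1*168425) + (5*(-2))**2) = sqrt((-8889 - 168425) + (-10)**2) = sqrt(-177314 + 100) = sqrt(-177214) = I*sqrt(177214)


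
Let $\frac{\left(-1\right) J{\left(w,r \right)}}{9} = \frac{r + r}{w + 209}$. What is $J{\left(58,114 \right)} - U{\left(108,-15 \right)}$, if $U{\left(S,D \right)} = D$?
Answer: $\frac{651}{89} \approx 7.3146$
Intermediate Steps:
$J{\left(w,r \right)} = - \frac{18 r}{209 + w}$ ($J{\left(w,r \right)} = - 9 \frac{r + r}{w + 209} = - 9 \frac{2 r}{209 + w} = - \frac{18 r}{209 + w}$)
$J{\left(58,114 \right)} - U{\left(108,-15 \right)} = \left(-18\right) 114 \frac{1}{209 + 58} - -15 = \left(-18\right) 114 \cdot \frac{1}{267} + 15 = - \frac{684}{89} + 15 = \frac{651}{89}$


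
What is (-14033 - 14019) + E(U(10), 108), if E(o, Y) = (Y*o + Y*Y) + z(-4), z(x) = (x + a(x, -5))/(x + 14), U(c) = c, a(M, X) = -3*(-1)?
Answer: -153081/10 ≈ -15308.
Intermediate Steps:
a(M, X) = 3
z(x) = (3 + x)/(14 + x) (z(x) = (x + 3)/(x + 14) = (3 + x)/(14 + x))
E(o, Y) = -⅒ + Y² + Y*o (E(o, Y) = (Y*o + Y*Y) + (3 - 4)/(14 - 4) = (Y*o + Y²) - 1/10 = (Y² + Y*o) + (⅒)*(-1) = (Y² + Y*o) - ⅒ = -⅒ + Y² + Y*o)
(-14033 - 14019) + E(U(10), 108) = (-14033 - 14019) + (-⅒ + 108² + 108*10) = -28052 + (-⅒ + 11664 + 1080) = -28052 + 127439/10 = -153081/10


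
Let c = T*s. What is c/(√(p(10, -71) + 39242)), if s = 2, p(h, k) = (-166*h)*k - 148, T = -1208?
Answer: -1208*√156954/78477 ≈ -6.0983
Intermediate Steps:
p(h, k) = -148 - 166*h*k (p(h, k) = -166*h*k - 148 = -148 - 166*h*k)
c = -2416 (c = -1208*2 = -2416)
c/(√(p(10, -71) + 39242)) = -2416/√((-148 - 166*10*(-71)) + 39242) = -2416/√((-148 + 117860) + 39242) = -2416/√(117712 + 39242) = -2416*√156954/156954 = -1208*√156954/78477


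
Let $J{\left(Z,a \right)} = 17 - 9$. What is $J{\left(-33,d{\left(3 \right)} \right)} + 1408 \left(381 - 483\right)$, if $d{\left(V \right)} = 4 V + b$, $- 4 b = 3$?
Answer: $-143608$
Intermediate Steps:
$b = - \frac{3}{4}$ ($b = \left(- \frac{1}{4}\right) 3 = - \frac{3}{4} \approx -0.75$)
$d{\left(V \right)} = - \frac{3}{4} + 4 V$ ($d{\left(V \right)} = 4 V - \frac{3}{4} = - \frac{3}{4} + 4 V$)
$J{\left(Z,a \right)} = 8$ ($J{\left(Z,a \right)} = 17 - 9 = 8$)
$J{\left(-33,d{\left(3 \right)} \right)} + 1408 \left(381 - 483\right) = 8 + 1408 \left(381 - 483\right) = 8 + 1408 \left(-102\right) = 8 - 143616 = -143608$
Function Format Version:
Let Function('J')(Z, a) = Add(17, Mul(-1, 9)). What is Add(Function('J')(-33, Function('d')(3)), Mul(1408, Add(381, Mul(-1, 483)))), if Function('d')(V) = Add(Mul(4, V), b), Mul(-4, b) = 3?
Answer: -143608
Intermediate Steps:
b = Rational(-3, 4) (b = Mul(Rational(-1, 4), 3) = Rational(-3, 4) ≈ -0.75000)
Function('d')(V) = Add(Rational(-3, 4), Mul(4, V)) (Function('d')(V) = Add(Mul(4, V), Rational(-3, 4)) = Add(Rational(-3, 4), Mul(4, V)))
Function('J')(Z, a) = 8 (Function('J')(Z, a) = Add(17, -9) = 8)
Add(Function('J')(-33, Function('d')(3)), Mul(1408, Add(381, Mul(-1, 483)))) = Add(8, Mul(1408, Add(381, Mul(-1, 483)))) = Add(8, Mul(1408, Add(381, -483))) = Add(8, Mul(1408, -102)) = Add(8, -143616) = -143608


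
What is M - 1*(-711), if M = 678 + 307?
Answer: 1696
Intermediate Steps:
M = 985
M - 1*(-711) = 985 - 1*(-711) = 985 + 711 = 1696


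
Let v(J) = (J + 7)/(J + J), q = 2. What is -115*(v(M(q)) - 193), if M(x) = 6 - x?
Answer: 176295/8 ≈ 22037.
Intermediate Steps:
v(J) = (7 + J)/(2*J) (v(J) = (7 + J)/((2*J)) = (7 + J)*(1/(2*J)) = (7 + J)/(2*J))
-115*(v(M(q)) - 193) = -115*((7 + (6 - 1*2))/(2*(6 - 1*2)) - 193) = -115*((7 + (6 - 2))/(2*(6 - 2)) - 193) = -115*((½)*(7 + 4)/4 - 193) = -115*((½)*(¼)*11 - 193) = -115*(11/8 - 193) = -115*(-1533/8) = 176295/8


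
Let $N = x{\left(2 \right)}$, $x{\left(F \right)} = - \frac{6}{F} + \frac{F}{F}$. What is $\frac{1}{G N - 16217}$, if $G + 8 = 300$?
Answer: $- \frac{1}{16801} \approx -5.952 \cdot 10^{-5}$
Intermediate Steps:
$x{\left(F \right)} = 1 - \frac{6}{F}$ ($x{\left(F \right)} = - \frac{6}{F} + 1 = 1 - \frac{6}{F}$)
$G = 292$ ($G = -8 + 300 = 292$)
$N = -2$ ($N = \frac{-6 + 2}{2} = \frac{1}{2} \left(-4\right) = -2$)
$\frac{1}{G N - 16217} = \frac{1}{292 \left(-2\right) - 16217} = \frac{1}{-584 - 16217} = \frac{1}{-16801} = - \frac{1}{16801}$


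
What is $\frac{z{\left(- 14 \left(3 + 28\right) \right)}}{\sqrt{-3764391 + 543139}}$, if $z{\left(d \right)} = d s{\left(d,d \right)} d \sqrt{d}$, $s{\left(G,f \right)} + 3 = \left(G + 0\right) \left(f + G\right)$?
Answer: $\frac{35477700202 \sqrt{349505842}}{805313} \approx 8.236 \cdot 10^{8}$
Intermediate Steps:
$s{\left(G,f \right)} = -3 + G \left(G + f\right)$ ($s{\left(G,f \right)} = -3 + \left(G + 0\right) \left(f + G\right) = -3 + G \left(G + f\right)$)
$z{\left(d \right)} = d^{\frac{5}{2}} \left(-3 + 2 d^{2}\right)$ ($z{\left(d \right)} = d \left(-3 + d^{2} + d d\right) d \sqrt{d} = d \left(-3 + d^{2} + d^{2}\right) d \sqrt{d} = d \left(-3 + 2 d^{2}\right) d \sqrt{d} = d^{2} \left(-3 + 2 d^{2}\right) \sqrt{d} = d^{\frac{5}{2}} \left(-3 + 2 d^{2}\right)$)
$\frac{z{\left(- 14 \left(3 + 28\right) \right)}}{\sqrt{-3764391 + 543139}} = \frac{\left(- 14 \left(3 + 28\right)\right)^{\frac{5}{2}} \left(-3 + 2 \left(- 14 \left(3 + 28\right)\right)^{2}\right)}{\sqrt{-3764391 + 543139}} = \frac{\left(\left(-14\right) 31\right)^{\frac{5}{2}} \left(-3 + 2 \left(\left(-14\right) 31\right)^{2}\right)}{\sqrt{-3221252}} = \frac{\left(-434\right)^{\frac{5}{2}} \left(-3 + 2 \left(-434\right)^{2}\right)}{2 i \sqrt{805313}} = 188356 i \sqrt{434} \left(-3 + 2 \cdot 188356\right) \left(- \frac{i \sqrt{805313}}{1610626}\right) = 188356 i \sqrt{434} \left(-3 + 376712\right) \left(- \frac{i \sqrt{805313}}{1610626}\right) = 188356 i \sqrt{434} \cdot 376709 \left(- \frac{i \sqrt{805313}}{1610626}\right) = 70955400404 i \sqrt{434} \left(- \frac{i \sqrt{805313}}{1610626}\right) = \frac{35477700202 \sqrt{349505842}}{805313}$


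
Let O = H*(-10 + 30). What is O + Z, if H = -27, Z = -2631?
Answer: -3171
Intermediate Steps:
O = -540 (O = -27*(-10 + 30) = -27*20 = -540)
O + Z = -540 - 2631 = -3171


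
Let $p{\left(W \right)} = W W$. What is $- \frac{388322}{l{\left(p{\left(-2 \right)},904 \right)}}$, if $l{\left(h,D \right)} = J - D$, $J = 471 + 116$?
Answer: $\frac{388322}{317} \approx 1225.0$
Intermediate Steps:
$p{\left(W \right)} = W^{2}$
$J = 587$
$l{\left(h,D \right)} = 587 - D$
$- \frac{388322}{l{\left(p{\left(-2 \right)},904 \right)}} = - \frac{388322}{587 - 904} = - \frac{388322}{-317} = \left(-388322\right) \left(- \frac{1}{317}\right) = \frac{388322}{317}$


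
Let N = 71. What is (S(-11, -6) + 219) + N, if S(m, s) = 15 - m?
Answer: 316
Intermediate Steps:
(S(-11, -6) + 219) + N = ((15 - 1*(-11)) + 219) + 71 = ((15 + 11) + 219) + 71 = (26 + 219) + 71 = 245 + 71 = 316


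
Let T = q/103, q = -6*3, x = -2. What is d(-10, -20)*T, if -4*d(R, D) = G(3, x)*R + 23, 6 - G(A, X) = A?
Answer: -63/206 ≈ -0.30583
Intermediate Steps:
q = -18
G(A, X) = 6 - A
d(R, D) = -23/4 - 3*R/4 (d(R, D) = -((6 - 1*3)*R + 23)/4 = -((6 - 3)*R + 23)/4 = -(3*R + 23)/4 = -(23 + 3*R)/4 = -23/4 - 3*R/4)
T = -18/103 ≈ -0.17476
d(-10, -20)*T = (-23/4 - ¾*(-10))*(-18/103) = (-23/4 + 15/2)*(-18/103) = (7/4)*(-18/103) = -63/206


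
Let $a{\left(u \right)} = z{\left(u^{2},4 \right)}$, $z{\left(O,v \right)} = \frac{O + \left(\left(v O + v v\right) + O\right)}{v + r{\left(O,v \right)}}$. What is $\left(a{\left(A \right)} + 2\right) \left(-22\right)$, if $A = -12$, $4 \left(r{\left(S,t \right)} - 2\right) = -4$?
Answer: $-3916$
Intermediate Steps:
$r{\left(S,t \right)} = 1$ ($r{\left(S,t \right)} = 2 + \frac{1}{4} \left(-4\right) = 2 - 1 = 1$)
$z{\left(O,v \right)} = \frac{v^{2} + 2 O + O v}{1 + v}$ ($z{\left(O,v \right)} = \frac{O + \left(\left(v O + v v\right) + O\right)}{v + 1} = \frac{O + \left(\left(O v + v^{2}\right) + O\right)}{1 + v} = \frac{O + \left(\left(v^{2} + O v\right) + O\right)}{1 + v} = \frac{O + \left(O + v^{2} + O v\right)}{1 + v} = \frac{v^{2} + 2 O + O v}{1 + v}$)
$a{\left(u \right)} = \frac{16}{5} + \frac{6 u^{2}}{5}$ ($a{\left(u \right)} = \frac{4^{2} + 2 u^{2} + u^{2} \cdot 4}{1 + 4} = \frac{16 + 2 u^{2} + 4 u^{2}}{5} = \frac{16 + 6 u^{2}}{5} = \frac{16}{5} + \frac{6 u^{2}}{5}$)
$\left(a{\left(A \right)} + 2\right) \left(-22\right) = \left(\left(\frac{16}{5} + \frac{6 \left(-12\right)^{2}}{5}\right) + 2\right) \left(-22\right) = \left(\left(\frac{16}{5} + \frac{6}{5} \cdot 144\right) + 2\right) \left(-22\right) = \left(\left(\frac{16}{5} + \frac{864}{5}\right) + 2\right) \left(-22\right) = \left(176 + 2\right) \left(-22\right) = 178 \left(-22\right) = -3916$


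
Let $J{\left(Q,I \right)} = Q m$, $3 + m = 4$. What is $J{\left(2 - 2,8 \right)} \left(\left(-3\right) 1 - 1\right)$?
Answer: $0$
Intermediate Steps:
$m = 1$ ($m = -3 + 4 = 1$)
$J{\left(Q,I \right)} = Q$ ($J{\left(Q,I \right)} = Q 1 = Q$)
$J{\left(2 - 2,8 \right)} \left(\left(-3\right) 1 - 1\right) = \left(2 - 2\right) \left(\left(-3\right) 1 - 1\right) = \left(2 - 2\right) \left(-3 - 1\right) = 0 \left(-4\right) = 0$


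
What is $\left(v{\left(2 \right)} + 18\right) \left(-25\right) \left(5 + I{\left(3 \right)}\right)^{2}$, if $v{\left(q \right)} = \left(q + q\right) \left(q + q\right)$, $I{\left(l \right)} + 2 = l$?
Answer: $-30600$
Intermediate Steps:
$I{\left(l \right)} = -2 + l$
$v{\left(q \right)} = 4 q^{2}$ ($v{\left(q \right)} = 2 q 2 q = 4 q^{2}$)
$\left(v{\left(2 \right)} + 18\right) \left(-25\right) \left(5 + I{\left(3 \right)}\right)^{2} = \left(4 \cdot 2^{2} + 18\right) \left(-25\right) \left(5 + \left(-2 + 3\right)\right)^{2} = \left(4 \cdot 4 + 18\right) \left(-25\right) \left(5 + 1\right)^{2} = \left(16 + 18\right) \left(-25\right) 6^{2} = 34 \left(-25\right) 36 = \left(-850\right) 36 = -30600$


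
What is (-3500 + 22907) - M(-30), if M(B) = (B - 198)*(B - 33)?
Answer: 5043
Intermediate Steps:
M(B) = (-198 + B)*(-33 + B)
(-3500 + 22907) - M(-30) = (-3500 + 22907) - (6534 + (-30)**2 - 231*(-30)) = 19407 - (6534 + 900 + 6930) = 19407 - 1*14364 = 19407 - 14364 = 5043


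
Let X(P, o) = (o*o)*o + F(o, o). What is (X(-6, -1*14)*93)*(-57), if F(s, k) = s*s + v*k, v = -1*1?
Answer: 13432734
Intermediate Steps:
v = -1
F(s, k) = s² - k (F(s, k) = s*s - k = s² - k)
X(P, o) = o² + o³ - o (X(P, o) = (o*o)*o + (o² - o) = o²*o + (o² - o) = o³ + (o² - o) = o² + o³ - o)
(X(-6, -1*14)*93)*(-57) = (((-1*14)*(-1 - 1*14 + (-1*14)²))*93)*(-57) = (-14*(-1 - 14 + (-14)²)*93)*(-57) = (-14*(-1 - 14 + 196)*93)*(-57) = (-14*181*93)*(-57) = -2534*93*(-57) = -235662*(-57) = 13432734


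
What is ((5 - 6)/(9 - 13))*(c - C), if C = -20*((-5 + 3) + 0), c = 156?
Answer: 29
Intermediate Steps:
C = 40 (C = -20*(-2 + 0) = -20*(-2) = 40)
((5 - 6)/(9 - 13))*(c - C) = ((5 - 6)/(9 - 13))*(156 - 1*40) = (-1/(-4))*(156 - 40) = -1*(-¼)*116 = (¼)*116 = 29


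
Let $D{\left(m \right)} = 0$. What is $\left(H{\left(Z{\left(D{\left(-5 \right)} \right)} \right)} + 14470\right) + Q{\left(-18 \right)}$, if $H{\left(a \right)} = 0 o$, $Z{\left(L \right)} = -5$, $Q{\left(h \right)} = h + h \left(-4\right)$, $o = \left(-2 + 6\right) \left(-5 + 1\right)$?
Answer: $14524$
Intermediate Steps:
$o = -16$ ($o = 4 \left(-4\right) = -16$)
$Q{\left(h \right)} = - 3 h$ ($Q{\left(h \right)} = h - 4 h = - 3 h$)
$H{\left(a \right)} = 0$ ($H{\left(a \right)} = 0 \left(-16\right) = 0$)
$\left(H{\left(Z{\left(D{\left(-5 \right)} \right)} \right)} + 14470\right) + Q{\left(-18 \right)} = \left(0 + 14470\right) - -54 = 14470 + 54 = 14524$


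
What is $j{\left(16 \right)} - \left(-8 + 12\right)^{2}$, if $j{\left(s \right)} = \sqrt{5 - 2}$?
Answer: $-16 + \sqrt{3} \approx -14.268$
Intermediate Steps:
$j{\left(s \right)} = \sqrt{3}$
$j{\left(16 \right)} - \left(-8 + 12\right)^{2} = \sqrt{3} - \left(-8 + 12\right)^{2} = \sqrt{3} - 4^{2} = \sqrt{3} - 16 = -16 + \sqrt{3}$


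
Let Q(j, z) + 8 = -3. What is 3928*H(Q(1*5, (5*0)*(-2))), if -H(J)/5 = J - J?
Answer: 0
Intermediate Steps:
Q(j, z) = -11 (Q(j, z) = -8 - 3 = -11)
H(J) = 0 (H(J) = -5*(J - J) = -5*0 = 0)
3928*H(Q(1*5, (5*0)*(-2))) = 3928*0 = 0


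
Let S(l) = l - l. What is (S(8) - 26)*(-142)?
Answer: 3692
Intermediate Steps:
S(l) = 0
(S(8) - 26)*(-142) = (0 - 26)*(-142) = -26*(-142) = 3692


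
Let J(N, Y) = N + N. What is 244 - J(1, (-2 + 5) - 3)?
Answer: 242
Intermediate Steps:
J(N, Y) = 2*N
244 - J(1, (-2 + 5) - 3) = 244 - 2 = 242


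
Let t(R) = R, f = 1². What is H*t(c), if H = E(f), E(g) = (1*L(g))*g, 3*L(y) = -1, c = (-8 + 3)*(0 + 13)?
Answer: 65/3 ≈ 21.667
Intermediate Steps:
c = -65 (c = -5*13 = -65)
L(y) = -⅓ (L(y) = (⅓)*(-1) = -⅓)
f = 1
E(g) = -g/3 (E(g) = (1*(-⅓))*g = -g/3)
H = -⅓ (H = -⅓*1 = -⅓ ≈ -0.33333)
H*t(c) = -⅓*(-65) = 65/3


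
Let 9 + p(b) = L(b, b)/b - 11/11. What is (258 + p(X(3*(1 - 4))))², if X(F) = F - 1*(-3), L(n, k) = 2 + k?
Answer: 556516/9 ≈ 61835.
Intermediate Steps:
X(F) = 3 + F (X(F) = F + 3 = 3 + F)
p(b) = -10 + (2 + b)/b (p(b) = -9 + ((2 + b)/b - 11/11) = -9 + ((2 + b)/b - 11*1/11) = -9 + ((2 + b)/b - 1) = -9 + (-1 + (2 + b)/b) = -10 + (2 + b)/b)
(258 + p(X(3*(1 - 4))))² = (258 + (-9 + 2/(3 + 3*(1 - 4))))² = (258 + (-9 + 2/(3 + 3*(-3))))² = (258 + (-9 + 2/(3 - 9)))² = (258 + (-9 + 2/(-6)))² = (258 + (-9 + 2*(-⅙)))² = (258 + (-9 - ⅓))² = (258 - 28/3)² = (746/3)² = 556516/9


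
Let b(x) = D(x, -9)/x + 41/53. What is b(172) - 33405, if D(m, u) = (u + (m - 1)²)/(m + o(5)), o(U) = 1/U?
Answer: -3121165292/93439 ≈ -33403.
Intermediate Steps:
o(U) = 1/U
D(m, u) = (u + (-1 + m)²)/(⅕ + m) (D(m, u) = (u + (m - 1)²)/(m + 1/5) = (u + (-1 + m)²)/(m + ⅕) = (u + (-1 + m)²)/(⅕ + m))
b(x) = 41/53 + 5*(-9 + (-1 + x)²)/(x*(1 + 5*x)) (b(x) = (5*(-9 + (-1 + x)²)/(1 + 5*x))/x + 41/53 = 5*(-9 + (-1 + x)²)/(x*(1 + 5*x)) + 41*(1/53) = 5*(-9 + (-1 + x)²)/(x*(1 + 5*x)) + 41/53 = 41/53 + 5*(-9 + (-1 + x)²)/(x*(1 + 5*x)))
b(172) - 33405 = (1/53)*(-2120 - 489*172 + 470*172²)/(172*(1 + 5*172)) - 33405 = (1/53)*(1/172)*(-2120 - 84108 + 470*29584)/(1 + 860) - 33405 = (1/53)*(1/172)*(-2120 - 84108 + 13904480)/861 - 33405 = (1/53)*(1/172)*(1/861)*13818252 - 33405 = 164503/93439 - 33405 = -3121165292/93439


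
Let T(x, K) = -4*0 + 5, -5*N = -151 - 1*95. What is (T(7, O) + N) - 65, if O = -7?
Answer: -54/5 ≈ -10.800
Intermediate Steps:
N = 246/5 (N = -(-151 - 1*95)/5 = -(-151 - 95)/5 = -⅕*(-246) = 246/5 ≈ 49.200)
T(x, K) = 5 (T(x, K) = 0 + 5 = 5)
(T(7, O) + N) - 65 = (5 + 246/5) - 65 = 271/5 - 65 = -54/5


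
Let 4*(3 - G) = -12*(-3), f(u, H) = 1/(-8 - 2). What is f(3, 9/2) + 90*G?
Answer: -5401/10 ≈ -540.10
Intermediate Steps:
f(u, H) = -⅒ (f(u, H) = 1/(-10) = -⅒)
G = -6 (G = 3 - (-3)*(-3) = 3 - ¼*36 = 3 - 9 = -6)
f(3, 9/2) + 90*G = -⅒ + 90*(-6) = -⅒ - 540 = -5401/10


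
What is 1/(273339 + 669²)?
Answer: 1/720900 ≈ 1.3872e-6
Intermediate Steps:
1/(273339 + 669²) = 1/(273339 + 447561) = 1/720900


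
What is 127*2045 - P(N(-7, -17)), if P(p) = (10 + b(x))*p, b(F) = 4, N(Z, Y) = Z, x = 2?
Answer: 259813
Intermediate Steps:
P(p) = 14*p (P(p) = (10 + 4)*p = 14*p)
127*2045 - P(N(-7, -17)) = 127*2045 - 14*(-7) = 259715 - 1*(-98) = 259715 + 98 = 259813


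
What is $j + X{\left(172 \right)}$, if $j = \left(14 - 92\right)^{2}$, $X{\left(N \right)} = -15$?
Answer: $6069$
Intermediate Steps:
$j = 6084$ ($j = \left(-78\right)^{2} = 6084$)
$j + X{\left(172 \right)} = 6084 - 15 = 6069$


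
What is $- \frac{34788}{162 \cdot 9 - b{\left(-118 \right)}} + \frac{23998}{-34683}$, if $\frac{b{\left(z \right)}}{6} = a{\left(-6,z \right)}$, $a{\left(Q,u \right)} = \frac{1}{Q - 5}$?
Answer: $- \frac{1138091513}{46371171} \approx -24.543$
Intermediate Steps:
$a{\left(Q,u \right)} = \frac{1}{-5 + Q}$
$b{\left(z \right)} = - \frac{6}{11}$ ($b{\left(z \right)} = \frac{6}{-5 - 6} = \frac{6}{-11} = 6 \left(- \frac{1}{11}\right) = - \frac{6}{11}$)
$- \frac{34788}{162 \cdot 9 - b{\left(-118 \right)}} + \frac{23998}{-34683} = - \frac{34788}{162 \cdot 9 - - \frac{6}{11}} + \frac{23998}{-34683} = - \frac{34788}{1458 + \frac{6}{11}} + 23998 \left(- \frac{1}{34683}\right) = - \frac{34788}{\frac{16044}{11}} - \frac{23998}{34683} = \left(-34788\right) \frac{11}{16044} - \frac{23998}{34683} = - \frac{31889}{1337} - \frac{23998}{34683} = - \frac{1138091513}{46371171}$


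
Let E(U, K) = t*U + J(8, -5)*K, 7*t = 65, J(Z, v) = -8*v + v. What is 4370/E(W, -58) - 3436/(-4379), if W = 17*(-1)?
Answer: -16266254/13412877 ≈ -1.2127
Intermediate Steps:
W = -17
J(Z, v) = -7*v
t = 65/7 (t = (⅐)*65 = 65/7 ≈ 9.2857)
E(U, K) = 35*K + 65*U/7 (E(U, K) = 65*U/7 + (-7*(-5))*K = 65*U/7 + 35*K = 35*K + 65*U/7)
4370/E(W, -58) - 3436/(-4379) = 4370/(35*(-58) + (65/7)*(-17)) - 3436/(-4379) = 4370/(-2030 - 1105/7) - 3436*(-1/4379) = 4370/(-15315/7) + 3436/4379 = 4370*(-7/15315) + 3436/4379 = -6118/3063 + 3436/4379 = -16266254/13412877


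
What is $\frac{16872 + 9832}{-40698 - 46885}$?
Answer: $- \frac{26704}{87583} \approx -0.3049$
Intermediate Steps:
$\frac{16872 + 9832}{-40698 - 46885} = \frac{26704}{-87583} = 26704 \left(- \frac{1}{87583}\right) = - \frac{26704}{87583}$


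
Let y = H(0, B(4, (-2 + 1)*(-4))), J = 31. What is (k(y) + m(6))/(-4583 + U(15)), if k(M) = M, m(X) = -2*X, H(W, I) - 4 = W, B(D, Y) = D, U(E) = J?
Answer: 1/569 ≈ 0.0017575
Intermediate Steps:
U(E) = 31
H(W, I) = 4 + W
y = 4 (y = 4 + 0 = 4)
(k(y) + m(6))/(-4583 + U(15)) = (4 - 2*6)/(-4583 + 31) = (4 - 12)/(-4552) = -8*(-1/4552) = 1/569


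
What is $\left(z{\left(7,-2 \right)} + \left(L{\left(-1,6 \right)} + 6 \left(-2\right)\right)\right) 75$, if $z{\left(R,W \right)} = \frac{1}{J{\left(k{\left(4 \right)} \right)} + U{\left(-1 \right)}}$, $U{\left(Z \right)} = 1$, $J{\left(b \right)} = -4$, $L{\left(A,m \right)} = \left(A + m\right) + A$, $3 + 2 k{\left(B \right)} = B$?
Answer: $-625$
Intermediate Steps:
$k{\left(B \right)} = - \frac{3}{2} + \frac{B}{2}$
$L{\left(A,m \right)} = m + 2 A$
$z{\left(R,W \right)} = - \frac{1}{3}$ ($z{\left(R,W \right)} = \frac{1}{-4 + 1} = \frac{1}{-3} = - \frac{1}{3}$)
$\left(z{\left(7,-2 \right)} + \left(L{\left(-1,6 \right)} + 6 \left(-2\right)\right)\right) 75 = \left(- \frac{1}{3} + \left(\left(6 + 2 \left(-1\right)\right) + 6 \left(-2\right)\right)\right) 75 = \left(- \frac{1}{3} + \left(\left(6 - 2\right) - 12\right)\right) 75 = \left(- \frac{1}{3} + \left(4 - 12\right)\right) 75 = \left(- \frac{1}{3} - 8\right) 75 = \left(- \frac{25}{3}\right) 75 = -625$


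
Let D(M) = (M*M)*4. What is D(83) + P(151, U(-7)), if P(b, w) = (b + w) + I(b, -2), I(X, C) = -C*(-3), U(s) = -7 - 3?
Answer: 27691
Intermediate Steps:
U(s) = -10
I(X, C) = 3*C
P(b, w) = -6 + b + w (P(b, w) = (b + w) + 3*(-2) = (b + w) - 6 = -6 + b + w)
D(M) = 4*M² (D(M) = M²*4 = 4*M²)
D(83) + P(151, U(-7)) = 4*83² + (-6 + 151 - 10) = 4*6889 + 135 = 27556 + 135 = 27691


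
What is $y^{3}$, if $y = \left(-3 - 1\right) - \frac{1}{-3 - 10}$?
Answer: $- \frac{132651}{2197} \approx -60.378$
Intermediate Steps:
$y = - \frac{51}{13}$ ($y = \left(-3 - 1\right) - \frac{1}{-13} = -4 - - \frac{1}{13} = -4 + \frac{1}{13} = - \frac{51}{13} \approx -3.9231$)
$y^{3} = \left(- \frac{51}{13}\right)^{3} = - \frac{132651}{2197}$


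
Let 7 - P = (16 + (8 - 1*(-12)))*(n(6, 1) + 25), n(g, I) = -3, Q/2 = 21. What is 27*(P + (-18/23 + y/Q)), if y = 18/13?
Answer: -44403498/2093 ≈ -21215.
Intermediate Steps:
y = 18/13 (y = 18*(1/13) = 18/13 ≈ 1.3846)
Q = 42 (Q = 2*21 = 42)
P = -785 (P = 7 - (16 + (8 - 1*(-12)))*(-3 + 25) = 7 - (16 + (8 + 12))*22 = 7 - (16 + 20)*22 = 7 - 36*22 = 7 - 1*792 = 7 - 792 = -785)
27*(P + (-18/23 + y/Q)) = 27*(-785 + (-18/23 + (18/13)/42)) = 27*(-785 + (-18*1/23 + (18/13)*(1/42))) = 27*(-785 + (-18/23 + 3/91)) = 27*(-785 - 1569/2093) = 27*(-1644574/2093) = -44403498/2093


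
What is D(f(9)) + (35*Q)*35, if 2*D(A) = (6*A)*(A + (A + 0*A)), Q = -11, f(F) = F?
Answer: -12989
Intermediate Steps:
D(A) = 6*A² (D(A) = ((6*A)*(A + (A + 0*A)))/2 = ((6*A)*(A + (A + 0)))/2 = ((6*A)*(A + A))/2 = ((6*A)*(2*A))/2 = (12*A²)/2 = 6*A²)
D(f(9)) + (35*Q)*35 = 6*9² + (35*(-11))*35 = 6*81 - 385*35 = 486 - 13475 = -12989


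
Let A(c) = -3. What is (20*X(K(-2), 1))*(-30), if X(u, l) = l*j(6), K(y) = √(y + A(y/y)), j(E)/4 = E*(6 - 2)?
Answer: -57600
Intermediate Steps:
j(E) = 16*E (j(E) = 4*(E*(6 - 2)) = 4*(E*4) = 4*(4*E) = 16*E)
K(y) = √(-3 + y) (K(y) = √(y - 3) = √(-3 + y))
X(u, l) = 96*l (X(u, l) = l*(16*6) = l*96 = 96*l)
(20*X(K(-2), 1))*(-30) = (20*(96*1))*(-30) = (20*96)*(-30) = 1920*(-30) = -57600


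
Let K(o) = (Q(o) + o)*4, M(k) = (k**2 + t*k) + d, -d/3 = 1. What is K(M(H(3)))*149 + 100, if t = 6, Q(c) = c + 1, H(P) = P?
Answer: 29304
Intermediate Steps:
d = -3 (d = -3*1 = -3)
Q(c) = 1 + c
M(k) = -3 + k**2 + 6*k (M(k) = (k**2 + 6*k) - 3 = -3 + k**2 + 6*k)
K(o) = 4 + 8*o (K(o) = ((1 + o) + o)*4 = (1 + 2*o)*4 = 4 + 8*o)
K(M(H(3)))*149 + 100 = (4 + 8*(-3 + 3**2 + 6*3))*149 + 100 = (4 + 8*(-3 + 9 + 18))*149 + 100 = (4 + 8*24)*149 + 100 = (4 + 192)*149 + 100 = 196*149 + 100 = 29204 + 100 = 29304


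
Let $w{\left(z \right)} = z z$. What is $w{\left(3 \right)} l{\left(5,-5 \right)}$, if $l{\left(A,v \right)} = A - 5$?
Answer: $0$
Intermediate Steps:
$l{\left(A,v \right)} = -5 + A$
$w{\left(z \right)} = z^{2}$
$w{\left(3 \right)} l{\left(5,-5 \right)} = 3^{2} \left(-5 + 5\right) = 9 \cdot 0 = 0$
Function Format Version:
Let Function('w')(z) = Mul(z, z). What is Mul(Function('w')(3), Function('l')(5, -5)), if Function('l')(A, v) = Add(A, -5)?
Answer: 0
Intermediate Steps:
Function('l')(A, v) = Add(-5, A)
Function('w')(z) = Pow(z, 2)
Mul(Function('w')(3), Function('l')(5, -5)) = Mul(Pow(3, 2), Add(-5, 5)) = Mul(9, 0) = 0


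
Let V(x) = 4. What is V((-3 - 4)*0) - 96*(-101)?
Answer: 9700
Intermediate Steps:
V((-3 - 4)*0) - 96*(-101) = 4 - 96*(-101) = 4 + 9696 = 9700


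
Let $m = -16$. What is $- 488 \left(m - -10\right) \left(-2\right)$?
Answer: $-5856$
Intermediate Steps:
$- 488 \left(m - -10\right) \left(-2\right) = - 488 \left(-16 - -10\right) \left(-2\right) = - 488 \left(-16 + 10\right) \left(-2\right) = - 488 \left(\left(-6\right) \left(-2\right)\right) = \left(-488\right) 12 = -5856$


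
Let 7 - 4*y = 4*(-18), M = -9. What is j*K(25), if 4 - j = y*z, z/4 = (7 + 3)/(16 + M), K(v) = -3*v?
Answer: 57150/7 ≈ 8164.3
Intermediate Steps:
y = 79/4 (y = 7/4 - (-18) = 7/4 - ¼*(-72) = 7/4 + 18 = 79/4 ≈ 19.750)
z = 40/7 (z = 4*((7 + 3)/(16 - 9)) = 4*(10/7) = 40/7 ≈ 5.7143)
j = -762/7 (j = 4 - 79*40/(4*7) = 4 - 1*790/7 = 4 - 790/7 = -762/7 ≈ -108.86)
j*K(25) = -(-2286)*25/7 = -762/7*(-75) = 57150/7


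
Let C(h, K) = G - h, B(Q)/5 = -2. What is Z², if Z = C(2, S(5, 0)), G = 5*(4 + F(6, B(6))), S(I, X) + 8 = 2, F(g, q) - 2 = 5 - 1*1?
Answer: 2304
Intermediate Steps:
B(Q) = -10 (B(Q) = 5*(-2) = -10)
F(g, q) = 6 (F(g, q) = 2 + (5 - 1*1) = 2 + (5 - 1) = 2 + 4 = 6)
S(I, X) = -6 (S(I, X) = -8 + 2 = -6)
G = 50 (G = 5*(4 + 6) = 5*10 = 50)
C(h, K) = 50 - h
Z = 48 (Z = 50 - 1*2 = 50 - 2 = 48)
Z² = 48² = 2304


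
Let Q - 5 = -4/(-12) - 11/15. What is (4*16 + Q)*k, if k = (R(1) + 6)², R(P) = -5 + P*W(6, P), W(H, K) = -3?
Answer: 1372/5 ≈ 274.40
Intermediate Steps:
R(P) = -5 - 3*P (R(P) = -5 + P*(-3) = -5 - 3*P)
Q = 23/5 (Q = 5 + (-4/(-12) - 11/15) = 5 + (-4*(-1/12) - 11*1/15) = 5 + (⅓ - 11/15) = 5 - ⅖ = 23/5 ≈ 4.6000)
k = 4 (k = ((-5 - 3*1) + 6)² = ((-5 - 3) + 6)² = (-8 + 6)² = (-2)² = 4)
(4*16 + Q)*k = (4*16 + 23/5)*4 = (64 + 23/5)*4 = (343/5)*4 = 1372/5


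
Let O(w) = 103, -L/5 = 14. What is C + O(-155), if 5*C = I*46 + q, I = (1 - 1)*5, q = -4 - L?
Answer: 581/5 ≈ 116.20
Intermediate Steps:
L = -70 (L = -5*14 = -70)
q = 66 (q = -4 - 1*(-70) = -4 + 70 = 66)
I = 0 (I = 0*5 = 0)
C = 66/5 (C = (0*46 + 66)/5 = (0 + 66)/5 = (1/5)*66 = 66/5 ≈ 13.200)
C + O(-155) = 66/5 + 103 = 581/5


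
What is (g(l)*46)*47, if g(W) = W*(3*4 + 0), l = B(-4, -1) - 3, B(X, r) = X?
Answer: -181608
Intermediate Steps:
l = -7 (l = -4 - 3 = -7)
g(W) = 12*W (g(W) = W*(12 + 0) = W*12 = 12*W)
(g(l)*46)*47 = ((12*(-7))*46)*47 = -84*46*47 = -3864*47 = -181608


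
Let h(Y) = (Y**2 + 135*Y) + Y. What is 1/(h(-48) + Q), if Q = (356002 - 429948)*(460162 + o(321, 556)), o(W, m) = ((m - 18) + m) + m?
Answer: -1/34149154376 ≈ -2.9283e-11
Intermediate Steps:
o(W, m) = -18 + 3*m (o(W, m) = ((-18 + m) + m) + m = (-18 + 2*m) + m = -18 + 3*m)
Q = -34149150152 (Q = (356002 - 429948)*(460162 + (-18 + 3*556)) = -73946*(460162 + (-18 + 1668)) = -73946*(460162 + 1650) = -73946*461812 = -34149150152)
h(Y) = Y**2 + 136*Y
1/(h(-48) + Q) = 1/(-48*(136 - 48) - 34149150152) = 1/(-48*88 - 34149150152) = 1/(-4224 - 34149150152) = 1/(-34149154376) = -1/34149154376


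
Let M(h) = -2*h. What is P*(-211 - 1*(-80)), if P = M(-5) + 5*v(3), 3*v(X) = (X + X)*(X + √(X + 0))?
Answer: -5240 - 1310*√3 ≈ -7509.0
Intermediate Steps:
v(X) = 2*X*(X + √X)/3 (v(X) = ((X + X)*(X + √(X + 0)))/3 = ((2*X)*(X + √X))/3 = (2*X*(X + √X))/3 = 2*X*(X + √X)/3)
P = 40 + 10*√3 (P = -2*(-5) + 5*((⅔)*3² + 2*3^(3/2)/3) = 10 + 5*((⅔)*9 + 2*(3*√3)/3) = 10 + 5*(6 + 2*√3) = 10 + (30 + 10*√3) = 40 + 10*√3 ≈ 57.320)
P*(-211 - 1*(-80)) = (40 + 10*√3)*(-211 - 1*(-80)) = (40 + 10*√3)*(-211 + 80) = (40 + 10*√3)*(-131) = -5240 - 1310*√3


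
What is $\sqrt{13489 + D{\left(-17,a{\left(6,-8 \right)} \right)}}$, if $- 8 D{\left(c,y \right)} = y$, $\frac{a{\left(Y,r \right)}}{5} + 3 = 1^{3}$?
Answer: $\frac{\sqrt{53961}}{2} \approx 116.15$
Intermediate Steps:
$a{\left(Y,r \right)} = -10$ ($a{\left(Y,r \right)} = -15 + 5 \cdot 1^{3} = -15 + 5 \cdot 1 = -15 + 5 = -10$)
$D{\left(c,y \right)} = - \frac{y}{8}$
$\sqrt{13489 + D{\left(-17,a{\left(6,-8 \right)} \right)}} = \sqrt{13489 - - \frac{5}{4}} = \sqrt{13489 + \frac{5}{4}} = \sqrt{\frac{53961}{4}} = \frac{\sqrt{53961}}{2}$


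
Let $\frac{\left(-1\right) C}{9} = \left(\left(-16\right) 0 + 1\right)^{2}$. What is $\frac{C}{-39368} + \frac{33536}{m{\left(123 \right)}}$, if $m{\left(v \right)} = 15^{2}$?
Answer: $\frac{1320247273}{8857800} \approx 149.05$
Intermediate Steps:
$C = -9$ ($C = - 9 \left(\left(-16\right) 0 + 1\right)^{2} = - 9 \left(0 + 1\right)^{2} = - 9 \cdot 1^{2} = \left(-9\right) 1 = -9$)
$m{\left(v \right)} = 225$
$\frac{C}{-39368} + \frac{33536}{m{\left(123 \right)}} = - \frac{9}{-39368} + \frac{33536}{225} = \left(-9\right) \left(- \frac{1}{39368}\right) + 33536 \cdot \frac{1}{225} = \frac{9}{39368} + \frac{33536}{225} = \frac{1320247273}{8857800}$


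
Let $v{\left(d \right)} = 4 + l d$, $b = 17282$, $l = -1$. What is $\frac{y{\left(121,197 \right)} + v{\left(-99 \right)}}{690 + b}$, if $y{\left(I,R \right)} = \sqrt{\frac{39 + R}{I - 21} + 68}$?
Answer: $\frac{103}{17972} + \frac{\sqrt{1759}}{89860} \approx 0.0061979$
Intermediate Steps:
$y{\left(I,R \right)} = \sqrt{68 + \frac{39 + R}{-21 + I}}$ ($y{\left(I,R \right)} = \sqrt{\frac{39 + R}{-21 + I} + 68} = \sqrt{68 + \frac{39 + R}{-21 + I}}$)
$v{\left(d \right)} = 4 - d$
$\frac{y{\left(121,197 \right)} + v{\left(-99 \right)}}{690 + b} = \frac{\sqrt{\frac{-1389 + 197 + 68 \cdot 121}{-21 + 121}} + \left(4 - -99\right)}{690 + 17282} = \frac{\sqrt{\frac{-1389 + 197 + 8228}{100}} + \left(4 + 99\right)}{17972} = \left(\sqrt{\frac{1}{100} \cdot 7036} + 103\right) \frac{1}{17972} = \left(\sqrt{\frac{1759}{25}} + 103\right) \frac{1}{17972} = \left(\frac{\sqrt{1759}}{5} + 103\right) \frac{1}{17972} = \left(103 + \frac{\sqrt{1759}}{5}\right) \frac{1}{17972} = \frac{103}{17972} + \frac{\sqrt{1759}}{89860}$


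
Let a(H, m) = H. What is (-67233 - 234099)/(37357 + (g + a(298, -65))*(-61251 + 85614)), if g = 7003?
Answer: -75333/44477905 ≈ -0.0016937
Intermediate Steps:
(-67233 - 234099)/(37357 + (g + a(298, -65))*(-61251 + 85614)) = (-67233 - 234099)/(37357 + (7003 + 298)*(-61251 + 85614)) = -301332/(37357 + 7301*24363) = -301332/(37357 + 177874263) = -301332/177911620 = -301332*1/177911620 = -75333/44477905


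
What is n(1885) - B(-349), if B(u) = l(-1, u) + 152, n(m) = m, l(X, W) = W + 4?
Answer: 2078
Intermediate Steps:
l(X, W) = 4 + W
B(u) = 156 + u (B(u) = (4 + u) + 152 = 156 + u)
n(1885) - B(-349) = 1885 - (156 - 349) = 1885 - 1*(-193) = 1885 + 193 = 2078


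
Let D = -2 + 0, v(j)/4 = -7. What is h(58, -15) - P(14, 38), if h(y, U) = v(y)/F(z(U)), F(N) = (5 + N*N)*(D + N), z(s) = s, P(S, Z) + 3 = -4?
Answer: 13699/1955 ≈ 7.0072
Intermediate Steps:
v(j) = -28 (v(j) = 4*(-7) = -28)
P(S, Z) = -7 (P(S, Z) = -3 - 4 = -7)
D = -2
F(N) = (-2 + N)*(5 + N**2) (F(N) = (5 + N*N)*(-2 + N) = (5 + N**2)*(-2 + N) = (-2 + N)*(5 + N**2))
h(y, U) = -28/(-10 + U**3 - 2*U**2 + 5*U)
h(58, -15) - P(14, 38) = -28/(-10 + (-15)**3 - 2*(-15)**2 + 5*(-15)) - 1*(-7) = -28/(-10 - 3375 - 2*225 - 75) + 7 = -28/(-10 - 3375 - 450 - 75) + 7 = -28/(-3910) + 7 = -28*(-1/3910) + 7 = 14/1955 + 7 = 13699/1955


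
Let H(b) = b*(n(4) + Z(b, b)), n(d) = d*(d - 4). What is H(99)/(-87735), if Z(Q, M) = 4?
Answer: -132/29245 ≈ -0.0045136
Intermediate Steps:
n(d) = d*(-4 + d)
H(b) = 4*b (H(b) = b*(4*(-4 + 4) + 4) = b*(4*0 + 4) = b*(0 + 4) = b*4 = 4*b)
H(99)/(-87735) = (4*99)/(-87735) = 396*(-1/87735) = -132/29245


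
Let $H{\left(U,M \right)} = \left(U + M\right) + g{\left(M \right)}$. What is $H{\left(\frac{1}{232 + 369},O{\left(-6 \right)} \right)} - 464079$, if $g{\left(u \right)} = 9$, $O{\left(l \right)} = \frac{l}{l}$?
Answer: $- \frac{278905468}{601} \approx -4.6407 \cdot 10^{5}$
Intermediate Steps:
$O{\left(l \right)} = 1$
$H{\left(U,M \right)} = 9 + M + U$ ($H{\left(U,M \right)} = \left(U + M\right) + 9 = \left(M + U\right) + 9 = 9 + M + U$)
$H{\left(\frac{1}{232 + 369},O{\left(-6 \right)} \right)} - 464079 = \left(9 + 1 + \frac{1}{232 + 369}\right) - 464079 = \left(9 + 1 + \frac{1}{601}\right) - 464079 = \frac{6011}{601} - 464079 = - \frac{278905468}{601}$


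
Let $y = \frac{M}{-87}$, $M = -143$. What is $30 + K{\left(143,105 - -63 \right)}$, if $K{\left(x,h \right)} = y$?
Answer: $\frac{2753}{87} \approx 31.644$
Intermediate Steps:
$y = \frac{143}{87}$ ($y = - \frac{143}{-87} = \left(-143\right) \left(- \frac{1}{87}\right) = \frac{143}{87} \approx 1.6437$)
$K{\left(x,h \right)} = \frac{143}{87}$
$30 + K{\left(143,105 - -63 \right)} = 30 + \frac{143}{87} = \frac{2753}{87}$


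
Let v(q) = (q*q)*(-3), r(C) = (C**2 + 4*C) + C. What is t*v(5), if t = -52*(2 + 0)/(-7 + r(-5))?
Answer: -7800/7 ≈ -1114.3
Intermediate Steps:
r(C) = C**2 + 5*C
v(q) = -3*q**2 (v(q) = q**2*(-3) = -3*q**2)
t = 104/7 (t = -52*(2 + 0)/(-7 - 5*(5 - 5)) = -104/(-7 - 5*0) = -104/(-7 + 0) = -104/(-7) = -104*(-1)/7 = -52*(-2/7) = 104/7 ≈ 14.857)
t*v(5) = 104*(-3*5**2)/7 = 104*(-3*25)/7 = (104/7)*(-75) = -7800/7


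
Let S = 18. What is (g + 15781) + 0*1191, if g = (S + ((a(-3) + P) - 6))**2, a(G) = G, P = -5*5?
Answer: 16037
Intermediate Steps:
P = -25
g = 256 (g = (18 + ((-3 - 25) - 6))**2 = (18 + (-28 - 6))**2 = (18 - 34)**2 = (-16)**2 = 256)
(g + 15781) + 0*1191 = (256 + 15781) + 0*1191 = 16037 + 0 = 16037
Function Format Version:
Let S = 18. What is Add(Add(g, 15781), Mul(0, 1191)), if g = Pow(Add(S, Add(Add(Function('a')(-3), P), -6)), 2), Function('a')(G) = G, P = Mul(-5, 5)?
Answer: 16037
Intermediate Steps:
P = -25
g = 256 (g = Pow(Add(18, Add(Add(-3, -25), -6)), 2) = Pow(Add(18, Add(-28, -6)), 2) = Pow(Add(18, -34), 2) = Pow(-16, 2) = 256)
Add(Add(g, 15781), Mul(0, 1191)) = Add(Add(256, 15781), Mul(0, 1191)) = Add(16037, 0) = 16037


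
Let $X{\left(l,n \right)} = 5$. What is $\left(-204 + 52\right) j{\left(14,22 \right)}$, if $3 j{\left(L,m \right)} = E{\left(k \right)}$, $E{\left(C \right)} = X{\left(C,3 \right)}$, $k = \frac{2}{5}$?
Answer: $- \frac{760}{3} \approx -253.33$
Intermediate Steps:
$k = \frac{2}{5}$ ($k = 2 \cdot \frac{1}{5} = \frac{2}{5} \approx 0.4$)
$E{\left(C \right)} = 5$
$j{\left(L,m \right)} = \frac{5}{3}$ ($j{\left(L,m \right)} = \frac{1}{3} \cdot 5 = \frac{5}{3}$)
$\left(-204 + 52\right) j{\left(14,22 \right)} = \left(-204 + 52\right) \frac{5}{3} = \left(-152\right) \frac{5}{3} = - \frac{760}{3}$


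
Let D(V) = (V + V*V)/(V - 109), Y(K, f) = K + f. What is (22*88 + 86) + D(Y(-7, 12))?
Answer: 105129/52 ≈ 2021.7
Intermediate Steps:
D(V) = (V + V²)/(-109 + V)
(22*88 + 86) + D(Y(-7, 12)) = (22*88 + 86) + (-7 + 12)*(1 + (-7 + 12))/(-109 + (-7 + 12)) = (1936 + 86) + 5*(1 + 5)/(-109 + 5) = 2022 + 5*6/(-104) = 2022 + 5*(-1/104)*6 = 2022 - 15/52 = 105129/52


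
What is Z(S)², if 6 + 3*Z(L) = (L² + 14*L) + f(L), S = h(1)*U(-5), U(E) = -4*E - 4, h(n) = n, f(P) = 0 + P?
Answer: 240100/9 ≈ 26678.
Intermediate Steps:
f(P) = P
U(E) = -4 - 4*E
S = 16 (S = 1*(-4 - 4*(-5)) = 1*(-4 + 20) = 1*16 = 16)
Z(L) = -2 + 5*L + L²/3 (Z(L) = -2 + ((L² + 14*L) + L)/3 = -2 + (L² + 15*L)/3 = -2 + (5*L + L²/3) = -2 + 5*L + L²/3)
Z(S)² = (-2 + 5*16 + (⅓)*16²)² = (-2 + 80 + (⅓)*256)² = (-2 + 80 + 256/3)² = (490/3)² = 240100/9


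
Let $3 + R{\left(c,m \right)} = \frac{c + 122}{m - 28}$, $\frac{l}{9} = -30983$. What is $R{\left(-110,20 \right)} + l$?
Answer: $- \frac{557703}{2} \approx -2.7885 \cdot 10^{5}$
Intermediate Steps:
$l = -278847$ ($l = 9 \left(-30983\right) = -278847$)
$R{\left(c,m \right)} = -3 + \frac{122 + c}{-28 + m}$ ($R{\left(c,m \right)} = -3 + \frac{c + 122}{m - 28} = -3 + \frac{122 + c}{-28 + m}$)
$R{\left(-110,20 \right)} + l = \frac{206 - 110 - 60}{-28 + 20} - 278847 = \frac{206 - 110 - 60}{-8} - 278847 = \left(- \frac{1}{8}\right) 36 - 278847 = - \frac{9}{2} - 278847 = - \frac{557703}{2}$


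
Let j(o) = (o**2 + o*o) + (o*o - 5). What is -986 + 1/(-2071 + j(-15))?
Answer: -1381387/1401 ≈ -986.00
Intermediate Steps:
j(o) = -5 + 3*o**2 (j(o) = (o**2 + o**2) + (o**2 - 5) = 2*o**2 + (-5 + o**2) = -5 + 3*o**2)
-986 + 1/(-2071 + j(-15)) = -986 + 1/(-2071 + (-5 + 3*(-15)**2)) = -986 + 1/(-2071 + (-5 + 3*225)) = -986 + 1/(-2071 + (-5 + 675)) = -986 + 1/(-2071 + 670) = -986 + 1/(-1401) = -986 - 1/1401 = -1381387/1401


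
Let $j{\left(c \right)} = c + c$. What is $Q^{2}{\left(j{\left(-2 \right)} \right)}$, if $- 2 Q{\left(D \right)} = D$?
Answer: $4$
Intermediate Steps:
$j{\left(c \right)} = 2 c$
$Q{\left(D \right)} = - \frac{D}{2}$
$Q^{2}{\left(j{\left(-2 \right)} \right)} = \left(- \frac{2 \left(-2\right)}{2}\right)^{2} = \left(\left(- \frac{1}{2}\right) \left(-4\right)\right)^{2} = 2^{2} = 4$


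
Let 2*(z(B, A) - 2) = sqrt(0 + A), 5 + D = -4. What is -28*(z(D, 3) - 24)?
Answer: 616 - 14*sqrt(3) ≈ 591.75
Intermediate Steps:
D = -9 (D = -5 - 4 = -9)
z(B, A) = 2 + sqrt(A)/2 (z(B, A) = 2 + sqrt(0 + A)/2 = 2 + sqrt(A)/2)
-28*(z(D, 3) - 24) = -28*((2 + sqrt(3)/2) - 24) = -28*(-22 + sqrt(3)/2) = 616 - 14*sqrt(3)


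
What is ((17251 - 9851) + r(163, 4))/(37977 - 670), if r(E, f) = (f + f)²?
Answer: 7464/37307 ≈ 0.20007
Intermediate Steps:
r(E, f) = 4*f² (r(E, f) = (2*f)² = 4*f²)
((17251 - 9851) + r(163, 4))/(37977 - 670) = ((17251 - 9851) + 4*4²)/(37977 - 670) = (7400 + 4*16)/37307 = (7400 + 64)*(1/37307) = 7464*(1/37307) = 7464/37307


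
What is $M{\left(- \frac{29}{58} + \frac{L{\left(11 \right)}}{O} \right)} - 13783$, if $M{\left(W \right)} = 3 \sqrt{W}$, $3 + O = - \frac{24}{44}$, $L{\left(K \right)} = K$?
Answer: $-13783 + \frac{i \sqrt{21918}}{26} \approx -13783.0 + 5.6941 i$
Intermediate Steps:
$O = - \frac{39}{11}$ ($O = -3 - \frac{24}{44} = -3 - \frac{6}{11} = - \frac{39}{11} \approx -3.5455$)
$M{\left(- \frac{29}{58} + \frac{L{\left(11 \right)}}{O} \right)} - 13783 = 3 \sqrt{- \frac{29}{58} + \frac{11}{- \frac{39}{11}}} - 13783 = 3 \sqrt{\left(-29\right) \frac{1}{58} + 11 \left(- \frac{11}{39}\right)} - 13783 = 3 \sqrt{- \frac{1}{2} - \frac{121}{39}} - 13783 = 3 \sqrt{- \frac{281}{78}} - 13783 = 3 \frac{i \sqrt{21918}}{78} - 13783 = \frac{i \sqrt{21918}}{26} - 13783 = -13783 + \frac{i \sqrt{21918}}{26}$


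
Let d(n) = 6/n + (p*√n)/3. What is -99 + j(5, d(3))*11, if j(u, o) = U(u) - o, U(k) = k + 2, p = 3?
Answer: -44 - 11*√3 ≈ -63.053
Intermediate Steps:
U(k) = 2 + k
d(n) = √n + 6/n (d(n) = 6/n + (3*√n)/3 = 6/n + (3*√n)*(⅓) = 6/n + √n = √n + 6/n)
j(u, o) = 2 + u - o (j(u, o) = (2 + u) - o = 2 + u - o)
-99 + j(5, d(3))*11 = -99 + (2 + 5 - (6 + 3^(3/2))/3)*11 = -99 + (2 + 5 - (6 + 3*√3)/3)*11 = -99 + (2 + 5 - (2 + √3))*11 = -99 + (2 + 5 + (-2 - √3))*11 = -99 + (5 - √3)*11 = -99 + (55 - 11*√3) = -44 - 11*√3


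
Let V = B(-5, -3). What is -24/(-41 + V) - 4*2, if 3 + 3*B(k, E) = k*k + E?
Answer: -95/13 ≈ -7.3077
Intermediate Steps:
B(k, E) = -1 + E/3 + k**2/3 (B(k, E) = -1 + (k*k + E)/3 = -1 + (k**2 + E)/3 = -1 + (E + k**2)/3 = -1 + (E/3 + k**2/3) = -1 + E/3 + k**2/3)
V = 19/3 (V = -1 + (1/3)*(-3) + (1/3)*(-5)**2 = -1 - 1 + (1/3)*25 = -1 - 1 + 25/3 = 19/3 ≈ 6.3333)
-24/(-41 + V) - 4*2 = -24/(-41 + 19/3) - 4*2 = -24/(-104/3) - 8 = -24*(-3/104) - 8 = 9/13 - 8 = -95/13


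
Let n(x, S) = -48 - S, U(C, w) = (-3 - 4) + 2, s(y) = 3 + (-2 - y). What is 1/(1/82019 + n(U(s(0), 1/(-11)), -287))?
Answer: 82019/19602542 ≈ 0.0041841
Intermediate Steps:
s(y) = 1 - y
U(C, w) = -5 (U(C, w) = -7 + 2 = -5)
1/(1/82019 + n(U(s(0), 1/(-11)), -287)) = 1/(1/82019 + (-48 - 1*(-287))) = 1/(1/82019 + (-48 + 287)) = 1/(1/82019 + 239) = 1/(19602542/82019) = 82019/19602542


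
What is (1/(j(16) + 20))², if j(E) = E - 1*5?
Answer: 1/961 ≈ 0.0010406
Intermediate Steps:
j(E) = -5 + E (j(E) = E - 5 = -5 + E)
(1/(j(16) + 20))² = (1/((-5 + 16) + 20))² = (1/(11 + 20))² = (1/31)² = 1/961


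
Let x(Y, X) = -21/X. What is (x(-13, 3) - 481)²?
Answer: 238144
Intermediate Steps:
(x(-13, 3) - 481)² = (-21/3 - 481)² = (-21*⅓ - 481)² = (-7 - 481)² = (-488)² = 238144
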